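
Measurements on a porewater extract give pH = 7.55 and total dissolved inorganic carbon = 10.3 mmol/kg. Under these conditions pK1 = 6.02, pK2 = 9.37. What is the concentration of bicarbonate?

[HCO3⁻] = 9.86 mmol/kg

α₁ = 1 / (1 + [H⁺]/K1 + K2/[H⁺]) = 1 / (1 + 10^-1.53 + 10^-1.82)
   = 1 / (1 + 0.029512 + 0.015136) = 1/1.0446 = 0.9573
[HCO3⁻] = α₁ × DIC = 0.9573 × 10.3 = 9.86 mmol/kg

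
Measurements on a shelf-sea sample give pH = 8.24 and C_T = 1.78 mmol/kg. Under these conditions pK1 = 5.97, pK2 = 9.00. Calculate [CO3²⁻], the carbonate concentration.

[CO3²⁻] = 0.262 mmol/kg

α₂ = 1 / (1 + [H⁺]/K2 + [H⁺]²/(K1K2)) = 1 / (1 + 10^+0.76 + 10^-1.51)
   = 1 / (1 + 5.7544 + 0.030903) = 1/6.7853 = 0.1474
[CO3²⁻] = α₂ × DIC = 0.1474 × 1.78 = 0.262 mmol/kg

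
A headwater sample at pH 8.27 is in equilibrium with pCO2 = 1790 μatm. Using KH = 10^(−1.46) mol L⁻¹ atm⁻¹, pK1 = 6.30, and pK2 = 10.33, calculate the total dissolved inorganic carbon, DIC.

DIC = 5.90 mmol/L

[CO2*] = KH · pCO2 = 10^(−1.46) × 1790×10^-6 = 6.207×10^-5 mol/L
α₀ = 1/(1 + K1/[H⁺] + K1K2/[H⁺]²) = 1/(1 + 10^+1.97 + 10^-0.09) = 0.01051
DIC = [CO2*]/α₀ = 6.207×10^-5 / 0.01051 = 5.90 mmol/L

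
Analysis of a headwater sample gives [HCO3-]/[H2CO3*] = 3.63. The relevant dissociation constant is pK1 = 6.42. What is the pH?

pH = 6.98

From K1 = [H⁺][HCO3-]/[H2CO3*]:  pH = pK1 + log₁₀([HCO3-]/[H2CO3*])
log₁₀(3.63) = +0.560
pH = 6.42 + (+0.560) = 6.98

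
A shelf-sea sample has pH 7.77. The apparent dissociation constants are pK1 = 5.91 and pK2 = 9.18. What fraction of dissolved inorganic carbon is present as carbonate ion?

α₂ = 0.0370

α₂ = 1 / (1 + [H⁺]/K2 + [H⁺]²/(K1K2)) = 1 / (1 + 10^+1.41 + 10^-0.45)
   = 1 / (1 + 25.704 + 0.35481) = 1/27.059 = 0.03696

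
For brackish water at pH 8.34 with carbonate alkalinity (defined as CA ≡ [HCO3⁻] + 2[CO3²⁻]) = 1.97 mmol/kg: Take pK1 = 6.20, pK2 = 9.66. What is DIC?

CA = [HCO3⁻] + 2[CO3²⁻] = (α₁ + 2α₂)·DIC
At pH 8.34: [H⁺]/K1 = 10^-2.14 = 0.0072444, K2/[H⁺] = 10^-1.32 = 0.047863
α₁ = 1/(1 + 0.0072444 + 0.047863) = 1/1.0551 = 0.9478; α₂ = α₁·K2/[H⁺] = 0.04536
α₁ + 2α₂ = 1.0385
DIC = CA / (α₁ + 2α₂) = 1.97 / 1.0385 = 1.90 mmol/kg

DIC = 1.90 mmol/kg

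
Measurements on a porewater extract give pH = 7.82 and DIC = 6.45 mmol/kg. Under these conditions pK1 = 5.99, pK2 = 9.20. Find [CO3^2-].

[CO3²⁻] = 0.255 mmol/kg

α₂ = 1 / (1 + [H⁺]/K2 + [H⁺]²/(K1K2)) = 1 / (1 + 10^+1.38 + 10^-0.45)
   = 1 / (1 + 23.988 + 0.35481) = 1/25.343 = 0.03946
[CO3²⁻] = α₂ × DIC = 0.03946 × 6.45 = 0.255 mmol/kg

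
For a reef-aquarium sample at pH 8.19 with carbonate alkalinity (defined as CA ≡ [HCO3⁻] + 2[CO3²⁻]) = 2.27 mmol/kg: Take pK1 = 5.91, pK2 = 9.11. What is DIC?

DIC = 2.06 mmol/kg

CA = [HCO3⁻] + 2[CO3²⁻] = (α₁ + 2α₂)·DIC
At pH 8.19: [H⁺]/K1 = 10^-2.28 = 0.0052481, K2/[H⁺] = 10^-0.92 = 0.12023
α₁ = 1/(1 + 0.0052481 + 0.12023) = 1/1.1255 = 0.8885; α₂ = α₁·K2/[H⁺] = 0.1068
α₁ + 2α₂ = 1.1022
DIC = CA / (α₁ + 2α₂) = 2.27 / 1.1022 = 2.06 mmol/kg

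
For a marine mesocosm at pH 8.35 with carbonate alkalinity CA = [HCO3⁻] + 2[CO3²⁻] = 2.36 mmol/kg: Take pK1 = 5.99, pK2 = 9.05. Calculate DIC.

DIC = 2.03 mmol/kg

CA = [HCO3⁻] + 2[CO3²⁻] = (α₁ + 2α₂)·DIC
At pH 8.35: [H⁺]/K1 = 10^-2.36 = 0.0043652, K2/[H⁺] = 10^-0.70 = 0.19953
α₁ = 1/(1 + 0.0043652 + 0.19953) = 1/1.2039 = 0.8306; α₂ = α₁·K2/[H⁺] = 0.1657
α₁ + 2α₂ = 1.1621
DIC = CA / (α₁ + 2α₂) = 2.36 / 1.1621 = 2.03 mmol/kg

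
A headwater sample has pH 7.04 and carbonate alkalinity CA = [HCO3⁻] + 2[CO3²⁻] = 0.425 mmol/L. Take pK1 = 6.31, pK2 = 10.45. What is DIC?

CA = [HCO3⁻] + 2[CO3²⁻] = (α₁ + 2α₂)·DIC
At pH 7.04: [H⁺]/K1 = 10^-0.73 = 0.18621, K2/[H⁺] = 10^-3.41 = 0.00038905
α₁ = 1/(1 + 0.18621 + 0.00038905) = 1/1.1866 = 0.8427; α₂ = α₁·K2/[H⁺] = 0.0003279
α₁ + 2α₂ = 0.8434
DIC = CA / (α₁ + 2α₂) = 0.425 / 0.8434 = 0.504 mmol/L

DIC = 0.504 mmol/L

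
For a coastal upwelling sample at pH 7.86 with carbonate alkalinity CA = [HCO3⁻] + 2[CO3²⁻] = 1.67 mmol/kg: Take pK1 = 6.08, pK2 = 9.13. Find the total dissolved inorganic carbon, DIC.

DIC = 1.61 mmol/kg

CA = [HCO3⁻] + 2[CO3²⁻] = (α₁ + 2α₂)·DIC
At pH 7.86: [H⁺]/K1 = 10^-1.78 = 0.016596, K2/[H⁺] = 10^-1.27 = 0.053703
α₁ = 1/(1 + 0.016596 + 0.053703) = 1/1.0703 = 0.9343; α₂ = α₁·K2/[H⁺] = 0.05018
α₁ + 2α₂ = 1.0347
DIC = CA / (α₁ + 2α₂) = 1.67 / 1.0347 = 1.61 mmol/kg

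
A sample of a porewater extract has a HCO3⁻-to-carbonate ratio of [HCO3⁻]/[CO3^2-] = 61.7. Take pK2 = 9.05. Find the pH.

From K2 = [H⁺][CO3^2-]/[HCO3⁻]:  pH = pK2 − log₁₀([HCO3⁻]/[CO3^2-])
log₁₀(61.7) = +1.790
pH = 9.05 − (+1.790) = 7.26

pH = 7.26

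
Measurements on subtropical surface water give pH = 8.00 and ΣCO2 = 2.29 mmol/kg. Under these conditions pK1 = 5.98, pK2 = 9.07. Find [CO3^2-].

[CO3²⁻] = 0.178 mmol/kg

α₂ = 1 / (1 + [H⁺]/K2 + [H⁺]²/(K1K2)) = 1 / (1 + 10^+1.07 + 10^-0.95)
   = 1 / (1 + 11.749 + 0.11220) = 1/12.861 = 0.07775
[CO3²⁻] = α₂ × DIC = 0.07775 × 2.29 = 0.178 mmol/kg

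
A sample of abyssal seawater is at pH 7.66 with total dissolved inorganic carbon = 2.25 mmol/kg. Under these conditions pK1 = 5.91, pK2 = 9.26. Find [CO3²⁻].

α₂ = 1 / (1 + [H⁺]/K2 + [H⁺]²/(K1K2)) = 1 / (1 + 10^+1.60 + 10^-0.15)
   = 1 / (1 + 39.811 + 0.70795) = 1/41.519 = 0.02409
[CO3²⁻] = α₂ × DIC = 0.02409 × 2.25 = 0.0542 mmol/kg

[CO3²⁻] = 0.0542 mmol/kg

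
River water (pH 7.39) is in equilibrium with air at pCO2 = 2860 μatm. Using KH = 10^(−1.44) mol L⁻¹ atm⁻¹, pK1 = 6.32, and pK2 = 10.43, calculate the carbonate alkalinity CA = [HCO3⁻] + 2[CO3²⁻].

[CO2*] = KH · pCO2 = 10^(−1.44) × 2860×10^-6 = 1.038×10^-4 mol/L
α₀ = 1/(1 + K1/[H⁺] + K1K2/[H⁺]²) = 1/(1 + 10^+1.07 + 10^-1.97) = 0.07837
DIC = [CO2*]/α₀ = 1.038×10^-4 / 0.07837 = 1.325 mmol/L
CA = (α₁ + 2α₂)·DIC = (0.9208 + 2×0.0008398) × 1.325 = 1.22 mmol/L

CA = 1.22 mmol/L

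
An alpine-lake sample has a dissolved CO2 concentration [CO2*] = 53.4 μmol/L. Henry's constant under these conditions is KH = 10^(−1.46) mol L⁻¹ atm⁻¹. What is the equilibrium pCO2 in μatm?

KH = 10^(−1.46) = 3.467×10^-2 mol L⁻¹ atm⁻¹
pCO2 = [CO2*]/KH = 53.4×10^-6 / 3.467×10^-2 = 1.54×10^-3 atm = 1540 μatm

pCO2 = 1540 μatm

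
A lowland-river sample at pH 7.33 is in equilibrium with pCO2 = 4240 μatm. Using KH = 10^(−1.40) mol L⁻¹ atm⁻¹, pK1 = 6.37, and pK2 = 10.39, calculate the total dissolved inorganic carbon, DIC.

DIC = 1.71 mmol/L

[CO2*] = KH · pCO2 = 10^(−1.40) × 4240×10^-6 = 1.688×10^-4 mol/L
α₀ = 1/(1 + K1/[H⁺] + K1K2/[H⁺]²) = 1/(1 + 10^+0.96 + 10^-2.10) = 0.09874
DIC = [CO2*]/α₀ = 1.688×10^-4 / 0.09874 = 1.71 mmol/L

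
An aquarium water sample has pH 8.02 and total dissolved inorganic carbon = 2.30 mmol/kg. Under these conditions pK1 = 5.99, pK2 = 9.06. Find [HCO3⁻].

α₁ = 1 / (1 + [H⁺]/K1 + K2/[H⁺]) = 1 / (1 + 10^-2.03 + 10^-1.04)
   = 1 / (1 + 0.0093325 + 0.091201) = 1/1.1005 = 0.9087
[HCO3⁻] = α₁ × DIC = 0.9087 × 2.30 = 2.09 mmol/kg

[HCO3⁻] = 2.09 mmol/kg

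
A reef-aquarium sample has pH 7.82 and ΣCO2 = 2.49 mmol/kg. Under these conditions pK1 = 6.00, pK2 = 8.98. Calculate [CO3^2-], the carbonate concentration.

[CO3²⁻] = 0.159 mmol/kg

α₂ = 1 / (1 + [H⁺]/K2 + [H⁺]²/(K1K2)) = 1 / (1 + 10^+1.16 + 10^-0.66)
   = 1 / (1 + 14.454 + 0.21878) = 1/15.673 = 0.06380
[CO3²⁻] = α₂ × DIC = 0.06380 × 2.49 = 0.159 mmol/kg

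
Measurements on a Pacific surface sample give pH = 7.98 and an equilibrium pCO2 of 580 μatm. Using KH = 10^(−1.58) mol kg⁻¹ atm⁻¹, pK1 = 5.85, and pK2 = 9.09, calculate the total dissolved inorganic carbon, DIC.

DIC = 2.23 mmol/kg

[CO2*] = KH · pCO2 = 10^(−1.58) × 580×10^-6 = 1.526×10^-5 mol/kg
α₀ = 1/(1 + K1/[H⁺] + K1K2/[H⁺]²) = 1/(1 + 10^+2.13 + 10^+1.02) = 0.006832
DIC = [CO2*]/α₀ = 1.526×10^-5 / 0.006832 = 2.23 mmol/kg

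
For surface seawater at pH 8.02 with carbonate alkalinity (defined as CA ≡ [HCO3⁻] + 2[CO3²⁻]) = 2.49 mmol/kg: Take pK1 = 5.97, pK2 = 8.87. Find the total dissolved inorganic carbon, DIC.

CA = [HCO3⁻] + 2[CO3²⁻] = (α₁ + 2α₂)·DIC
At pH 8.02: [H⁺]/K1 = 10^-2.05 = 0.0089125, K2/[H⁺] = 10^-0.85 = 0.14125
α₁ = 1/(1 + 0.0089125 + 0.14125) = 1/1.1502 = 0.8694; α₂ = α₁·K2/[H⁺] = 0.1228
α₁ + 2α₂ = 1.1151
DIC = CA / (α₁ + 2α₂) = 2.49 / 1.1151 = 2.23 mmol/kg

DIC = 2.23 mmol/kg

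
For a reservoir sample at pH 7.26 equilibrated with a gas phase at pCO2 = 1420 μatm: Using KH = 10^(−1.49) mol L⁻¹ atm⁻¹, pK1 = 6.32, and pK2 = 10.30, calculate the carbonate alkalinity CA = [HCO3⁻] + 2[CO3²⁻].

[CO2*] = KH · pCO2 = 10^(−1.49) × 1420×10^-6 = 4.595×10^-5 mol/L
α₀ = 1/(1 + K1/[H⁺] + K1K2/[H⁺]²) = 1/(1 + 10^+0.94 + 10^-2.10) = 0.1029
DIC = [CO2*]/α₀ = 4.595×10^-5 / 0.1029 = 0.4465 mmol/L
CA = (α₁ + 2α₂)·DIC = (0.8963 + 2×0.0008174) × 0.4465 = 0.401 mmol/L

CA = 0.401 mmol/L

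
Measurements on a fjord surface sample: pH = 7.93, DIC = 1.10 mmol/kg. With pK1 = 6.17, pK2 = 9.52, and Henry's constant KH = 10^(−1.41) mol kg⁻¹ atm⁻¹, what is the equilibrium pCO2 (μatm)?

pCO2 = 471 μatm

α₀ = 1 / (1 + K1/[H⁺] + K1K2/[H⁺]²) = 1 / (1 + 10^+1.76 + 10^+0.17)
   = 1 / (1 + 57.544 + 1.4791) = 1/60.023 = 0.01666
[CO2*] = α₀ × DIC = 0.01666 × 1.10 = 0.01833 mmol/kg = 18.33 μmol/kg
pCO2 = [CO2*]/KH = 1.833×10^-5 / 3.890×10^-2 = 471 μatm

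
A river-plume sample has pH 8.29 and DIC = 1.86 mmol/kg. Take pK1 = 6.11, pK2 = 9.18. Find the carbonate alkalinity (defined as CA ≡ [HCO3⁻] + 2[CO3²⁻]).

CA = [HCO3⁻] + 2[CO3²⁻] = (α₁ + 2α₂)·DIC
At pH 8.29: [H⁺]/K1 = 10^-2.18 = 0.0066069, K2/[H⁺] = 10^-0.89 = 0.12882
α₁ = 1/(1 + 0.0066069 + 0.12882) = 1/1.1354 = 0.8807; α₂ = α₁·K2/[H⁺] = 0.1135
α₁ + 2α₂ = 1.1076
CA = 1.1076 × 1.86 = 2.06 mmol/kg

CA = 2.06 mmol/kg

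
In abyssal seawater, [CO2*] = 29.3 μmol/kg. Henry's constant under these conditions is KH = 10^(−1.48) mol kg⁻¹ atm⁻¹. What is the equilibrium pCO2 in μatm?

KH = 10^(−1.48) = 3.311×10^-2 mol kg⁻¹ atm⁻¹
pCO2 = [CO2*]/KH = 29.3×10^-6 / 3.311×10^-2 = 8.85×10^-4 atm = 885 μatm

pCO2 = 885 μatm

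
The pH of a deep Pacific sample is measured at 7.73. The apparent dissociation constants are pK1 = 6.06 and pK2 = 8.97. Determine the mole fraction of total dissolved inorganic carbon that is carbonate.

α₂ = 1 / (1 + [H⁺]/K2 + [H⁺]²/(K1K2)) = 1 / (1 + 10^+1.24 + 10^-0.43)
   = 1 / (1 + 17.378 + 0.37154) = 1/18.750 = 0.05333

α₂ = 0.0533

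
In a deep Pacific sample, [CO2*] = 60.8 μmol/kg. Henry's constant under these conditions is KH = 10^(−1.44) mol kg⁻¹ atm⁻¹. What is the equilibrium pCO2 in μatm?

KH = 10^(−1.44) = 3.631×10^-2 mol kg⁻¹ atm⁻¹
pCO2 = [CO2*]/KH = 60.8×10^-6 / 3.631×10^-2 = 1.67×10^-3 atm = 1670 μatm

pCO2 = 1670 μatm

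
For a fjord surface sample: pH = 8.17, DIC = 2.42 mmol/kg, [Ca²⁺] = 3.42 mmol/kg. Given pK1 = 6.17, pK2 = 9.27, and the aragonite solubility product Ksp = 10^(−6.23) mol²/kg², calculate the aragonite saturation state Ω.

Ω = 1.02

α₂ = 1 / (1 + [H⁺]/K2 + [H⁺]²/(K1K2)) = 1 / (1 + 10^+1.10 + 10^-0.90)
   = 1 / (1 + 12.589 + 0.12589) = 1/13.715 = 0.07291
[CO3²⁻] = α₂ × DIC = 0.07291 × 2.42 = 0.1764 mmol/kg
Ksp = 10^(−6.23) = 5.888×10^-7
Ω = [Ca²⁺][CO3²⁻]/Ksp = (3.42×10^-3)(1.764×10^-4) / 5.888×10^-7 = 1.02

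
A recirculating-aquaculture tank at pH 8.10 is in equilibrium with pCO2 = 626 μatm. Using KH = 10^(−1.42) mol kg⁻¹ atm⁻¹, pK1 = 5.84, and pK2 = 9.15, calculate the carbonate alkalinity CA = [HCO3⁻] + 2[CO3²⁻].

CA = 5.10 mmol/kg

[CO2*] = KH · pCO2 = 10^(−1.42) × 626×10^-6 = 2.380×10^-5 mol/kg
α₀ = 1/(1 + K1/[H⁺] + K1K2/[H⁺]²) = 1/(1 + 10^+2.26 + 10^+1.21) = 0.005020
DIC = [CO2*]/α₀ = 2.380×10^-5 / 0.005020 = 4.741 mmol/kg
CA = (α₁ + 2α₂)·DIC = (0.9136 + 2×0.08142) × 4.741 = 5.10 mmol/kg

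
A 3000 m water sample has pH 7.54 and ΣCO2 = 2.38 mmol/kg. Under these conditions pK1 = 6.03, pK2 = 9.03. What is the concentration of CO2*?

α₀ = 1 / (1 + K1/[H⁺] + K1K2/[H⁺]²) = 1 / (1 + 10^+1.51 + 10^+0.02)
   = 1 / (1 + 32.359 + 1.0471) = 1/34.406 = 0.02906
[CO2*] = α₀ × DIC = 0.02906 × 2.38 = 0.0692 mmol/kg

[CO2*] = 0.0692 mmol/kg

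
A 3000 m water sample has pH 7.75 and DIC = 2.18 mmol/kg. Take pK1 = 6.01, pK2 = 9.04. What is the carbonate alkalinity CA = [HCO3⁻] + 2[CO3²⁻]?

CA = 2.25 mmol/kg

CA = [HCO3⁻] + 2[CO3²⁻] = (α₁ + 2α₂)·DIC
At pH 7.75: [H⁺]/K1 = 10^-1.74 = 0.018197, K2/[H⁺] = 10^-1.29 = 0.051286
α₁ = 1/(1 + 0.018197 + 0.051286) = 1/1.0695 = 0.9350; α₂ = α₁·K2/[H⁺] = 0.04795
α₁ + 2α₂ = 1.0309
CA = 1.0309 × 2.18 = 2.25 mmol/kg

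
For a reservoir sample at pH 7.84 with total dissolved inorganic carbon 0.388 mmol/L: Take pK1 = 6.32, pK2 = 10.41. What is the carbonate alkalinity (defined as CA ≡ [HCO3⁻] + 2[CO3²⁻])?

CA = [HCO3⁻] + 2[CO3²⁻] = (α₁ + 2α₂)·DIC
At pH 7.84: [H⁺]/K1 = 10^-1.52 = 0.030200, K2/[H⁺] = 10^-2.57 = 0.0026915
α₁ = 1/(1 + 0.030200 + 0.0026915) = 1/1.0329 = 0.9682; α₂ = α₁·K2/[H⁺] = 0.002606
α₁ + 2α₂ = 0.9734
CA = 0.9734 × 0.388 = 0.378 mmol/L

CA = 0.378 mmol/L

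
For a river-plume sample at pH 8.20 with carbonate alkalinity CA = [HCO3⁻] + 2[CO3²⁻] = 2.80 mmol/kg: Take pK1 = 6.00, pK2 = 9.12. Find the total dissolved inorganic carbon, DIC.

DIC = 2.54 mmol/kg

CA = [HCO3⁻] + 2[CO3²⁻] = (α₁ + 2α₂)·DIC
At pH 8.20: [H⁺]/K1 = 10^-2.20 = 0.0063096, K2/[H⁺] = 10^-0.92 = 0.12023
α₁ = 1/(1 + 0.0063096 + 0.12023) = 1/1.1265 = 0.8877; α₂ = α₁·K2/[H⁺] = 0.1067
α₁ + 2α₂ = 1.1011
DIC = CA / (α₁ + 2α₂) = 2.80 / 1.1011 = 2.54 mmol/kg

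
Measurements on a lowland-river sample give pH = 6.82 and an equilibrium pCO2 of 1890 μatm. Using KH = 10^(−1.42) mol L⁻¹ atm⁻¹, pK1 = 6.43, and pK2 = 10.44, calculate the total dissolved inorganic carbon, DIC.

DIC = 0.248 mmol/L

[CO2*] = KH · pCO2 = 10^(−1.42) × 1890×10^-6 = 7.186×10^-5 mol/L
α₀ = 1/(1 + K1/[H⁺] + K1K2/[H⁺]²) = 1/(1 + 10^+0.39 + 10^-3.23) = 0.2894
DIC = [CO2*]/α₀ = 7.186×10^-5 / 0.2894 = 0.248 mmol/L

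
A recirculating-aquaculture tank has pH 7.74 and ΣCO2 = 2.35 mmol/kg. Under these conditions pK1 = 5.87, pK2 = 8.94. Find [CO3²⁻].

α₂ = 1 / (1 + [H⁺]/K2 + [H⁺]²/(K1K2)) = 1 / (1 + 10^+1.20 + 10^-0.67)
   = 1 / (1 + 15.849 + 0.21380) = 1/17.063 = 0.05861
[CO3²⁻] = α₂ × DIC = 0.05861 × 2.35 = 0.138 mmol/kg

[CO3²⁻] = 0.138 mmol/kg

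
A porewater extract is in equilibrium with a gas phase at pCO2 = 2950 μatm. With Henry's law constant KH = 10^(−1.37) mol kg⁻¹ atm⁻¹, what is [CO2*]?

[CO2*] = 126 μmol/kg

KH = 10^(−1.37) = 4.266×10^-2 mol kg⁻¹ atm⁻¹
[CO2*] = KH · pCO2 = 4.266×10^-2 × 2950×10^-6 atm = 1.26×10^-4 mol/kg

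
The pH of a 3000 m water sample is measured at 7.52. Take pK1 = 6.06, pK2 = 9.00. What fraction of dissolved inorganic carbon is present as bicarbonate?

α₁ = 1 / (1 + [H⁺]/K1 + K2/[H⁺]) = 1 / (1 + 10^-1.46 + 10^-1.48)
   = 1 / (1 + 0.034674 + 0.033113) = 1/1.0678 = 0.9365

α₁ = 0.937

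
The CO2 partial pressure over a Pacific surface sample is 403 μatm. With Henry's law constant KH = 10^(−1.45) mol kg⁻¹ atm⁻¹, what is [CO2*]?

KH = 10^(−1.45) = 3.548×10^-2 mol kg⁻¹ atm⁻¹
[CO2*] = KH · pCO2 = 3.548×10^-2 × 403×10^-6 atm = 1.43×10^-5 mol/kg

[CO2*] = 14.3 μmol/kg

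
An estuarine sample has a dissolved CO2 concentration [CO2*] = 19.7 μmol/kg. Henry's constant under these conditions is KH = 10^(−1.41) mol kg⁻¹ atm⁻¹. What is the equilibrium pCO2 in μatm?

KH = 10^(−1.41) = 3.890×10^-2 mol kg⁻¹ atm⁻¹
pCO2 = [CO2*]/KH = 19.7×10^-6 / 3.890×10^-2 = 5.06×10^-4 atm = 506 μatm

pCO2 = 506 μatm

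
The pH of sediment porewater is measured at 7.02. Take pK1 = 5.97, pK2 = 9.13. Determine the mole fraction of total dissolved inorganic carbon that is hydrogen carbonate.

α₁ = 0.912

α₁ = 1 / (1 + [H⁺]/K1 + K2/[H⁺]) = 1 / (1 + 10^-1.05 + 10^-2.11)
   = 1 / (1 + 0.089125 + 0.0077625) = 1/1.0969 = 0.9117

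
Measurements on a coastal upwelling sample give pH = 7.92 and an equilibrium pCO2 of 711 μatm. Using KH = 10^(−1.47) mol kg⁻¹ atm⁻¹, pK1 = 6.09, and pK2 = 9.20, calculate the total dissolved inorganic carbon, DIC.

DIC = 1.74 mmol/kg

[CO2*] = KH · pCO2 = 10^(−1.47) × 711×10^-6 = 2.409×10^-5 mol/kg
α₀ = 1/(1 + K1/[H⁺] + K1K2/[H⁺]²) = 1/(1 + 10^+1.83 + 10^+0.55) = 0.01386
DIC = [CO2*]/α₀ = 2.409×10^-5 / 0.01386 = 1.74 mmol/kg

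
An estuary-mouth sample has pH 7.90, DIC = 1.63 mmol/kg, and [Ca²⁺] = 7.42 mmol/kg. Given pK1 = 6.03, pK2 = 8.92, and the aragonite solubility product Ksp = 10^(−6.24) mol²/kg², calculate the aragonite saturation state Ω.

α₂ = 1 / (1 + [H⁺]/K2 + [H⁺]²/(K1K2)) = 1 / (1 + 10^+1.02 + 10^-0.85)
   = 1 / (1 + 10.471 + 0.14125) = 1/11.613 = 0.08611
[CO3²⁻] = α₂ × DIC = 0.08611 × 1.63 = 0.1404 mmol/kg
Ksp = 10^(−6.24) = 5.754×10^-7
Ω = [Ca²⁺][CO3²⁻]/Ksp = (7.42×10^-3)(1.404×10^-4) / 5.754×10^-7 = 1.81

Ω = 1.81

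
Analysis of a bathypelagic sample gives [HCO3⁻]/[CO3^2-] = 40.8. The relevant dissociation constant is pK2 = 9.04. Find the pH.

pH = 7.43

From K2 = [H⁺][CO3^2-]/[HCO3⁻]:  pH = pK2 − log₁₀([HCO3⁻]/[CO3^2-])
log₁₀(40.8) = +1.611
pH = 9.04 − (+1.611) = 7.43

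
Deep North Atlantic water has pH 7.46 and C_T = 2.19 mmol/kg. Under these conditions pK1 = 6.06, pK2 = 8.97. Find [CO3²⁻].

[CO3²⁻] = 0.0632 mmol/kg

α₂ = 1 / (1 + [H⁺]/K2 + [H⁺]²/(K1K2)) = 1 / (1 + 10^+1.51 + 10^+0.11)
   = 1 / (1 + 32.359 + 1.2882) = 1/34.648 = 0.02886
[CO3²⁻] = α₂ × DIC = 0.02886 × 2.19 = 0.0632 mmol/kg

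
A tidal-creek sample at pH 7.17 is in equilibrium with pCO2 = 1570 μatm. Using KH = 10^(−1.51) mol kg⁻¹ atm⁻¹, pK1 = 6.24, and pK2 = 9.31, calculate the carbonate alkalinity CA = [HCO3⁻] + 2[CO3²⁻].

CA = 0.419 mmol/kg

[CO2*] = KH · pCO2 = 10^(−1.51) × 1570×10^-6 = 4.852×10^-5 mol/kg
α₀ = 1/(1 + K1/[H⁺] + K1K2/[H⁺]²) = 1/(1 + 10^+0.93 + 10^-1.21) = 0.1045
DIC = [CO2*]/α₀ = 4.852×10^-5 / 0.1045 = 0.4645 mmol/kg
CA = (α₁ + 2α₂)·DIC = (0.8891 + 2×0.006441) × 0.4645 = 0.419 mmol/kg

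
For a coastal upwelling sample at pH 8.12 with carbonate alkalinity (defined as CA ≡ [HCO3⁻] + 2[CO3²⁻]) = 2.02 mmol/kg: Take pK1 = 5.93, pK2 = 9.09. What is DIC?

CA = [HCO3⁻] + 2[CO3²⁻] = (α₁ + 2α₂)·DIC
At pH 8.12: [H⁺]/K1 = 10^-2.19 = 0.0064565, K2/[H⁺] = 10^-0.97 = 0.10715
α₁ = 1/(1 + 0.0064565 + 0.10715) = 1/1.1136 = 0.8980; α₂ = α₁·K2/[H⁺] = 0.09622
α₁ + 2α₂ = 1.0904
DIC = CA / (α₁ + 2α₂) = 2.02 / 1.0904 = 1.85 mmol/kg

DIC = 1.85 mmol/kg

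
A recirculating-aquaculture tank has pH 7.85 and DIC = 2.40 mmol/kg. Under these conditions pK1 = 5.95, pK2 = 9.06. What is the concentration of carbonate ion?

α₂ = 1 / (1 + [H⁺]/K2 + [H⁺]²/(K1K2)) = 1 / (1 + 10^+1.21 + 10^-0.69)
   = 1 / (1 + 16.218 + 0.20417) = 1/17.422 = 0.05740
[CO3²⁻] = α₂ × DIC = 0.05740 × 2.40 = 0.138 mmol/kg

[CO3²⁻] = 0.138 mmol/kg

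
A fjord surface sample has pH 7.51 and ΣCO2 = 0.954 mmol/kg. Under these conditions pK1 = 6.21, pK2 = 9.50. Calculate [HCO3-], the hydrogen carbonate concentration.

α₁ = 1 / (1 + [H⁺]/K1 + K2/[H⁺]) = 1 / (1 + 10^-1.30 + 10^-1.99)
   = 1 / (1 + 0.050119 + 0.010233) = 1/1.0604 = 0.9431
[HCO3⁻] = α₁ × DIC = 0.9431 × 0.954 = 0.900 mmol/kg

[HCO3⁻] = 0.900 mmol/kg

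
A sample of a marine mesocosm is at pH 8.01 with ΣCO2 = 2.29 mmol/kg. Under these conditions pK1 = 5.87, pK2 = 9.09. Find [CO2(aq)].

α₀ = 1 / (1 + K1/[H⁺] + K1K2/[H⁺]²) = 1 / (1 + 10^+2.14 + 10^+1.06)
   = 1 / (1 + 138.04 + 11.482) = 1/150.52 = 0.006644
[CO2*] = α₀ × DIC = 0.006644 × 2.29 = 0.0152 mmol/kg = 15.2 μmol/kg

[CO2*] = 15.2 μmol/kg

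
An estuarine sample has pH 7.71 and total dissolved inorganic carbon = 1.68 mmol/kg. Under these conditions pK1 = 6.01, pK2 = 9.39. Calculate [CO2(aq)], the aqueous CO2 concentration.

α₀ = 1 / (1 + K1/[H⁺] + K1K2/[H⁺]²) = 1 / (1 + 10^+1.70 + 10^+0.02)
   = 1 / (1 + 50.119 + 1.0471) = 1/52.166 = 0.01917
[CO2*] = α₀ × DIC = 0.01917 × 1.68 = 0.0322 mmol/kg

[CO2*] = 0.0322 mmol/kg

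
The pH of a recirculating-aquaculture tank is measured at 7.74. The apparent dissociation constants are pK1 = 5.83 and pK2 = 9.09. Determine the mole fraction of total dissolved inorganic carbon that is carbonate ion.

α₂ = 1 / (1 + [H⁺]/K2 + [H⁺]²/(K1K2)) = 1 / (1 + 10^+1.35 + 10^-0.56)
   = 1 / (1 + 22.387 + 0.27542) = 1/23.663 = 0.04226

α₂ = 0.0423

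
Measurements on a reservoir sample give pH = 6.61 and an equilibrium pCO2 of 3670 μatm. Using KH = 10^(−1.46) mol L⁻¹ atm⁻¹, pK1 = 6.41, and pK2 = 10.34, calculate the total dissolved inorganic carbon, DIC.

DIC = 0.329 mmol/L

[CO2*] = KH · pCO2 = 10^(−1.46) × 3670×10^-6 = 1.273×10^-4 mol/L
α₀ = 1/(1 + K1/[H⁺] + K1K2/[H⁺]²) = 1/(1 + 10^+0.20 + 10^-3.53) = 0.3868
DIC = [CO2*]/α₀ = 1.273×10^-4 / 0.3868 = 0.329 mmol/L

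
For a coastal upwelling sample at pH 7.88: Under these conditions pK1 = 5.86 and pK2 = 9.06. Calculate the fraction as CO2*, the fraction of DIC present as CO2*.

α₀ = 1 / (1 + K1/[H⁺] + K1K2/[H⁺]²) = 1 / (1 + 10^+2.02 + 10^+0.84)
   = 1 / (1 + 104.71 + 6.9183) = 1/112.63 = 0.008879

α₀ = 0.00888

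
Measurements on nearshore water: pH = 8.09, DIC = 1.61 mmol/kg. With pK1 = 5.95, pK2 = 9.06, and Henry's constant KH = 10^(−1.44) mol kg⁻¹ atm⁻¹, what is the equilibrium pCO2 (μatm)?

α₀ = 1 / (1 + K1/[H⁺] + K1K2/[H⁺]²) = 1 / (1 + 10^+2.14 + 10^+1.17)
   = 1 / (1 + 138.04 + 14.791) = 1/153.83 = 0.006501
[CO2*] = α₀ × DIC = 0.006501 × 1.61 = 0.01047 mmol/kg = 10.47 μmol/kg
pCO2 = [CO2*]/KH = 1.047×10^-5 / 3.631×10^-2 = 288 μatm

pCO2 = 288 μatm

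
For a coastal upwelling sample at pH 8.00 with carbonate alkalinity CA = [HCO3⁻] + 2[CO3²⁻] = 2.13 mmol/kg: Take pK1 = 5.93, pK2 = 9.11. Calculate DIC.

DIC = 2.00 mmol/kg

CA = [HCO3⁻] + 2[CO3²⁻] = (α₁ + 2α₂)·DIC
At pH 8.00: [H⁺]/K1 = 10^-2.07 = 0.0085114, K2/[H⁺] = 10^-1.11 = 0.077625
α₁ = 1/(1 + 0.0085114 + 0.077625) = 1/1.0861 = 0.9207; α₂ = α₁·K2/[H⁺] = 0.07147
α₁ + 2α₂ = 1.0636
DIC = CA / (α₁ + 2α₂) = 2.13 / 1.0636 = 2.00 mmol/kg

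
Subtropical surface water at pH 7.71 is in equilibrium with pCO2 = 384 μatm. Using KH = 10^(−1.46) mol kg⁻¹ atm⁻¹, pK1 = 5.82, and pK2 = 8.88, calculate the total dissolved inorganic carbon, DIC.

[CO2*] = KH · pCO2 = 10^(−1.46) × 384×10^-6 = 1.331×10^-5 mol/kg
α₀ = 1/(1 + K1/[H⁺] + K1K2/[H⁺]²) = 1/(1 + 10^+1.89 + 10^+0.72) = 0.01192
DIC = [CO2*]/α₀ = 1.331×10^-5 / 0.01192 = 1.12 mmol/kg

DIC = 1.12 mmol/kg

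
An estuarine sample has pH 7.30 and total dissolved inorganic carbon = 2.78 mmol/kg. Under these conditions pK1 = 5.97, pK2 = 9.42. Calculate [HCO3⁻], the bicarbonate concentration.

[HCO3⁻] = 2.64 mmol/kg

α₁ = 1 / (1 + [H⁺]/K1 + K2/[H⁺]) = 1 / (1 + 10^-1.33 + 10^-2.12)
   = 1 / (1 + 0.046774 + 0.0075858) = 1/1.0544 = 0.9484
[HCO3⁻] = α₁ × DIC = 0.9484 × 2.78 = 2.64 mmol/kg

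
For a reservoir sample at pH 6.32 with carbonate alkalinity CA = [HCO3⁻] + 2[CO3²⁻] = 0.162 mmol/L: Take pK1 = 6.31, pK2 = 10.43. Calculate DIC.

DIC = 0.320 mmol/L

CA = [HCO3⁻] + 2[CO3²⁻] = (α₁ + 2α₂)·DIC
At pH 6.32: [H⁺]/K1 = 10^-0.01 = 0.97724, K2/[H⁺] = 10^-4.11 = 7.7625×10^-5
α₁ = 1/(1 + 0.97724 + 7.7625×10^-5) = 1/1.9773 = 0.5057; α₂ = α₁·K2/[H⁺] = 3.926×10^-5
α₁ + 2α₂ = 0.5058
DIC = CA / (α₁ + 2α₂) = 0.162 / 0.5058 = 0.320 mmol/L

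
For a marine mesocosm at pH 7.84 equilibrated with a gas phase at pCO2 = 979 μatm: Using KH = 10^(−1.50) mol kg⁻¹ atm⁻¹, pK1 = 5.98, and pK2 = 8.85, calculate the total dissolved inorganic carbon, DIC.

[CO2*] = KH · pCO2 = 10^(−1.50) × 979×10^-6 = 3.096×10^-5 mol/kg
α₀ = 1/(1 + K1/[H⁺] + K1K2/[H⁺]²) = 1/(1 + 10^+1.86 + 10^+0.85) = 0.01242
DIC = [CO2*]/α₀ = 3.096×10^-5 / 0.01242 = 2.49 mmol/kg

DIC = 2.49 mmol/kg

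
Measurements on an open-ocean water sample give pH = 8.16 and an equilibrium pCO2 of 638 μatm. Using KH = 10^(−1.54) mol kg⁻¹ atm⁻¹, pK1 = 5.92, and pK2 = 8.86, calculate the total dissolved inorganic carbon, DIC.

DIC = 3.85 mmol/kg

[CO2*] = KH · pCO2 = 10^(−1.54) × 638×10^-6 = 1.840×10^-5 mol/kg
α₀ = 1/(1 + K1/[H⁺] + K1K2/[H⁺]²) = 1/(1 + 10^+2.24 + 10^+1.54) = 0.004774
DIC = [CO2*]/α₀ = 1.840×10^-5 / 0.004774 = 3.85 mmol/kg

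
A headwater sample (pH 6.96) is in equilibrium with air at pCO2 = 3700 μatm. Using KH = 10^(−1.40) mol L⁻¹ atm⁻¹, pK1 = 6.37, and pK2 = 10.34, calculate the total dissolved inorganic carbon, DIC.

[CO2*] = KH · pCO2 = 10^(−1.40) × 3700×10^-6 = 1.473×10^-4 mol/L
α₀ = 1/(1 + K1/[H⁺] + K1K2/[H⁺]²) = 1/(1 + 10^+0.59 + 10^-2.79) = 0.2044
DIC = [CO2*]/α₀ = 1.473×10^-4 / 0.2044 = 0.721 mmol/L

DIC = 0.721 mmol/L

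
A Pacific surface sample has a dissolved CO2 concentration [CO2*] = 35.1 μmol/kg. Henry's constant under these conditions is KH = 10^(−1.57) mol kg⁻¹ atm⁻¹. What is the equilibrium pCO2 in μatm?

KH = 10^(−1.57) = 2.692×10^-2 mol kg⁻¹ atm⁻¹
pCO2 = [CO2*]/KH = 35.1×10^-6 / 2.692×10^-2 = 1.30×10^-3 atm = 1300 μatm

pCO2 = 1300 μatm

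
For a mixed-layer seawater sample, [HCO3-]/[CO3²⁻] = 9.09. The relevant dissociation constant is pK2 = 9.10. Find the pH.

pH = 8.14

From K2 = [H⁺][CO3²⁻]/[HCO3-]:  pH = pK2 − log₁₀([HCO3-]/[CO3²⁻])
log₁₀(9.09) = +0.959
pH = 9.10 − (+0.959) = 8.14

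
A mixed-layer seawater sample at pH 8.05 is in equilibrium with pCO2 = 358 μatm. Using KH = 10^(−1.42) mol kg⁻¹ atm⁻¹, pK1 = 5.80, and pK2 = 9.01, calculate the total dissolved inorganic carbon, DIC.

[CO2*] = KH · pCO2 = 10^(−1.42) × 358×10^-6 = 1.361×10^-5 mol/kg
α₀ = 1/(1 + K1/[H⁺] + K1K2/[H⁺]²) = 1/(1 + 10^+2.25 + 10^+1.29) = 0.005042
DIC = [CO2*]/α₀ = 1.361×10^-5 / 0.005042 = 2.70 mmol/kg

DIC = 2.70 mmol/kg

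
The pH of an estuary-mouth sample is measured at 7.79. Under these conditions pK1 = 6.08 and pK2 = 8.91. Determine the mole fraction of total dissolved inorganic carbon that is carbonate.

α₂ = 1 / (1 + [H⁺]/K2 + [H⁺]²/(K1K2)) = 1 / (1 + 10^+1.12 + 10^-0.59)
   = 1 / (1 + 13.183 + 0.25704) = 1/14.440 = 0.06925

α₂ = 0.0693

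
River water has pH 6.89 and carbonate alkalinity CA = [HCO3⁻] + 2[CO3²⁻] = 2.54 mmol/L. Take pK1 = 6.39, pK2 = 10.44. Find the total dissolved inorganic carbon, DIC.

CA = [HCO3⁻] + 2[CO3²⁻] = (α₁ + 2α₂)·DIC
At pH 6.89: [H⁺]/K1 = 10^-0.50 = 0.31623, K2/[H⁺] = 10^-3.55 = 0.00028184
α₁ = 1/(1 + 0.31623 + 0.00028184) = 1/1.3165 = 0.7596; α₂ = α₁·K2/[H⁺] = 0.0002141
α₁ + 2α₂ = 0.7600
DIC = CA / (α₁ + 2α₂) = 2.54 / 0.7600 = 3.34 mmol/L

DIC = 3.34 mmol/L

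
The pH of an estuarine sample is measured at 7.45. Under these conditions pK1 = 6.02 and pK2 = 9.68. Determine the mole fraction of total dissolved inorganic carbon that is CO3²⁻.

α₂ = 0.00565

α₂ = 1 / (1 + [H⁺]/K2 + [H⁺]²/(K1K2)) = 1 / (1 + 10^+2.23 + 10^+0.80)
   = 1 / (1 + 169.82 + 6.3096) = 1/177.13 = 0.005645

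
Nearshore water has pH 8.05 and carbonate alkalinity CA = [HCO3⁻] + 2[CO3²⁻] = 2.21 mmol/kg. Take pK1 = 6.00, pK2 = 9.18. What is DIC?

DIC = 2.08 mmol/kg

CA = [HCO3⁻] + 2[CO3²⁻] = (α₁ + 2α₂)·DIC
At pH 8.05: [H⁺]/K1 = 10^-2.05 = 0.0089125, K2/[H⁺] = 10^-1.13 = 0.074131
α₁ = 1/(1 + 0.0089125 + 0.074131) = 1/1.0830 = 0.9233; α₂ = α₁·K2/[H⁺] = 0.06845
α₁ + 2α₂ = 1.0602
DIC = CA / (α₁ + 2α₂) = 2.21 / 1.0602 = 2.08 mmol/kg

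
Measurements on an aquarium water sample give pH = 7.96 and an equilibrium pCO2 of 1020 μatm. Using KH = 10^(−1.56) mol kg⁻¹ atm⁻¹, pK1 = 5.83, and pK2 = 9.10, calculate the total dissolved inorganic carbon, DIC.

[CO2*] = KH · pCO2 = 10^(−1.56) × 1020×10^-6 = 2.809×10^-5 mol/kg
α₀ = 1/(1 + K1/[H⁺] + K1K2/[H⁺]²) = 1/(1 + 10^+2.13 + 10^+0.99) = 0.006865
DIC = [CO2*]/α₀ = 2.809×10^-5 / 0.006865 = 4.09 mmol/kg

DIC = 4.09 mmol/kg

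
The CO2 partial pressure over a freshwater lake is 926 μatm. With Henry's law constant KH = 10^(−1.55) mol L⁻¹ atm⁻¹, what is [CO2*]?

KH = 10^(−1.55) = 2.818×10^-2 mol L⁻¹ atm⁻¹
[CO2*] = KH · pCO2 = 2.818×10^-2 × 926×10^-6 atm = 2.61×10^-5 mol/L

[CO2*] = 26.1 μmol/L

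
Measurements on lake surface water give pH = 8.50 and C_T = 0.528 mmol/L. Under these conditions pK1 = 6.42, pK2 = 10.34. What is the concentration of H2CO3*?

α₀ = 1 / (1 + K1/[H⁺] + K1K2/[H⁺]²) = 1 / (1 + 10^+2.08 + 10^+0.24)
   = 1 / (1 + 120.23 + 1.7378) = 1/122.96 = 0.008132
[CO2*] = α₀ × DIC = 0.008132 × 0.528 = 0.00429 mmol/L = 4.29 μmol/L

[CO2*] = 4.29 μmol/L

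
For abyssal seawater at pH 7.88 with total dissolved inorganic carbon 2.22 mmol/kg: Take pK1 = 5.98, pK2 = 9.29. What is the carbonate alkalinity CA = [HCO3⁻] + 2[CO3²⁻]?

CA = 2.28 mmol/kg

CA = [HCO3⁻] + 2[CO3²⁻] = (α₁ + 2α₂)·DIC
At pH 7.88: [H⁺]/K1 = 10^-1.90 = 0.012589, K2/[H⁺] = 10^-1.41 = 0.038905
α₁ = 1/(1 + 0.012589 + 0.038905) = 1/1.0515 = 0.9510; α₂ = α₁·K2/[H⁺] = 0.03700
α₁ + 2α₂ = 1.0250
CA = 1.0250 × 2.22 = 2.28 mmol/kg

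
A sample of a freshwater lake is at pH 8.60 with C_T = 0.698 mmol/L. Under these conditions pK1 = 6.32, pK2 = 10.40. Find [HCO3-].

[HCO3⁻] = 0.684 mmol/L

α₁ = 1 / (1 + [H⁺]/K1 + K2/[H⁺]) = 1 / (1 + 10^-2.28 + 10^-1.80)
   = 1 / (1 + 0.0052481 + 0.015849) = 1/1.0211 = 0.9793
[HCO3⁻] = α₁ × DIC = 0.9793 × 0.698 = 0.684 mmol/L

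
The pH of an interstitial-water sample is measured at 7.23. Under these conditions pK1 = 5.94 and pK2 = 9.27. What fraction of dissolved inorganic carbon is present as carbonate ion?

α₂ = 1 / (1 + [H⁺]/K2 + [H⁺]²/(K1K2)) = 1 / (1 + 10^+2.04 + 10^+0.75)
   = 1 / (1 + 109.65 + 5.6234) = 1/116.27 = 0.008601

α₂ = 0.00860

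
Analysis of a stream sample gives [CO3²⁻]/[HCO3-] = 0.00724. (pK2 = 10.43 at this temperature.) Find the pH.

pH = 8.29

From K2 = [H⁺][CO3²⁻]/[HCO3-]:  pH = pK2 + log₁₀([CO3²⁻]/[HCO3-])
log₁₀(0.00724) = -2.140
pH = 10.43 + (-2.140) = 8.29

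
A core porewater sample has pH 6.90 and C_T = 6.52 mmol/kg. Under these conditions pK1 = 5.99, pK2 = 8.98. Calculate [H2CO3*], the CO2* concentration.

α₀ = 1 / (1 + K1/[H⁺] + K1K2/[H⁺]²) = 1 / (1 + 10^+0.91 + 10^-1.17)
   = 1 / (1 + 8.1283 + 0.067608) = 1/9.1959 = 0.1087
[CO2*] = α₀ × DIC = 0.1087 × 6.52 = 0.709 mmol/kg

[CO2*] = 0.709 mmol/kg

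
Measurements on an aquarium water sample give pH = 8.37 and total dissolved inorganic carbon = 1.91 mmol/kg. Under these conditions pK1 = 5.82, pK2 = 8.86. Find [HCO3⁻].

[HCO3⁻] = 1.44 mmol/kg

α₁ = 1 / (1 + [H⁺]/K1 + K2/[H⁺]) = 1 / (1 + 10^-2.55 + 10^-0.49)
   = 1 / (1 + 0.0028184 + 0.32359) = 1/1.3264 = 0.7539
[HCO3⁻] = α₁ × DIC = 0.7539 × 1.91 = 1.44 mmol/kg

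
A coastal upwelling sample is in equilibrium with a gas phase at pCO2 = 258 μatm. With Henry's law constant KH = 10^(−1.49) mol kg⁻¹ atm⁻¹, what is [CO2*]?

KH = 10^(−1.49) = 3.236×10^-2 mol kg⁻¹ atm⁻¹
[CO2*] = KH · pCO2 = 3.236×10^-2 × 258×10^-6 atm = 8.35×10^-6 mol/kg

[CO2*] = 8.35 μmol/kg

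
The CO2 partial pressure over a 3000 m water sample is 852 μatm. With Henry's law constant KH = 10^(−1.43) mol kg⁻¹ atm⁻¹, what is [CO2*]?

[CO2*] = 31.7 μmol/kg

KH = 10^(−1.43) = 3.715×10^-2 mol kg⁻¹ atm⁻¹
[CO2*] = KH · pCO2 = 3.715×10^-2 × 852×10^-6 atm = 3.17×10^-5 mol/kg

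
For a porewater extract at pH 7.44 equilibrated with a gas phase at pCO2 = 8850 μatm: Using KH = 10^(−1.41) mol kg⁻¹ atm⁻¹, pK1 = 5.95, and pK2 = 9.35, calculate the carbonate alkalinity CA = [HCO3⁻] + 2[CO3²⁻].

CA = 10.9 mmol/kg

[CO2*] = KH · pCO2 = 10^(−1.41) × 8850×10^-6 = 3.443×10^-4 mol/kg
α₀ = 1/(1 + K1/[H⁺] + K1K2/[H⁺]²) = 1/(1 + 10^+1.49 + 10^-0.42) = 0.03098
DIC = [CO2*]/α₀ = 3.443×10^-4 / 0.03098 = 11.12 mmol/kg
CA = (α₁ + 2α₂)·DIC = (0.9572 + 2×0.01178) × 11.12 = 10.9 mmol/kg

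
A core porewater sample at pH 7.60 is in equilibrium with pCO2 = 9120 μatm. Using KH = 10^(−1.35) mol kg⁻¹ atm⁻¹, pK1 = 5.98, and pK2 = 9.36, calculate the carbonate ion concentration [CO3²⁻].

[CO3²⁻] = 0.295 mmol/kg

[CO2*] = KH · pCO2 = 10^(−1.35) × 9120×10^-6 = 4.074×10^-4 mol/kg
α₀ = 1/(1 + K1/[H⁺] + K1K2/[H⁺]²) = 1/(1 + 10^+1.62 + 10^-0.14) = 0.02304
DIC = [CO2*]/α₀ = 4.074×10^-4 / 0.02304 = 17.68 mmol/kg
[CO3²⁻] = α₂·DIC; α₂ = 0.01669, so [CO3²⁻] = 0.01669 × 17.68 = 0.295 mmol/kg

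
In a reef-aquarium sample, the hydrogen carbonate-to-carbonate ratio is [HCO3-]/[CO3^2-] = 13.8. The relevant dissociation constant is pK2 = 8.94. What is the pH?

From K2 = [H⁺][CO3^2-]/[HCO3-]:  pH = pK2 − log₁₀([HCO3-]/[CO3^2-])
log₁₀(13.8) = +1.140
pH = 8.94 − (+1.140) = 7.80

pH = 7.80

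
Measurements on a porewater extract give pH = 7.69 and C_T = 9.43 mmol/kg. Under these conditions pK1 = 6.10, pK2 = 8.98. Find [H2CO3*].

α₀ = 1 / (1 + K1/[H⁺] + K1K2/[H⁺]²) = 1 / (1 + 10^+1.59 + 10^+0.30)
   = 1 / (1 + 38.905 + 1.9953) = 1/41.900 = 0.02387
[CO2*] = α₀ × DIC = 0.02387 × 9.43 = 0.225 mmol/kg

[CO2*] = 0.225 mmol/kg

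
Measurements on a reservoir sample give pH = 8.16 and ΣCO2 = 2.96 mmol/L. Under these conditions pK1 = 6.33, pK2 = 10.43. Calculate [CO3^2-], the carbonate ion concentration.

α₂ = 1 / (1 + [H⁺]/K2 + [H⁺]²/(K1K2)) = 1 / (1 + 10^+2.27 + 10^+0.44)
   = 1 / (1 + 186.21 + 2.7542) = 1/189.96 = 0.005264
[CO3²⁻] = α₂ × DIC = 0.005264 × 2.96 = 0.0156 mmol/L = 15.6 μmol/L

[CO3²⁻] = 15.6 μmol/L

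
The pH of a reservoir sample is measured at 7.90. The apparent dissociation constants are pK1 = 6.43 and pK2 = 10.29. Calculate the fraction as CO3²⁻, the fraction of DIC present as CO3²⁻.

α₂ = 1 / (1 + [H⁺]/K2 + [H⁺]²/(K1K2)) = 1 / (1 + 10^+2.39 + 10^+0.92)
   = 1 / (1 + 245.47 + 8.3176) = 1/254.79 = 0.003925

α₂ = 0.00392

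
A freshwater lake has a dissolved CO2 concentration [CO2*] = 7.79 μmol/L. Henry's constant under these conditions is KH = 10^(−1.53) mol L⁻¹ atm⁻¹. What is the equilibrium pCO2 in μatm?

KH = 10^(−1.53) = 2.951×10^-2 mol L⁻¹ atm⁻¹
pCO2 = [CO2*]/KH = 7.79×10^-6 / 2.951×10^-2 = 2.64×10^-4 atm = 264 μatm

pCO2 = 264 μatm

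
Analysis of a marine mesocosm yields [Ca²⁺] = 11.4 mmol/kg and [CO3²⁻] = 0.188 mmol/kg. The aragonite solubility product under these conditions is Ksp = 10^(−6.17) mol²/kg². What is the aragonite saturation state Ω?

Ksp = 10^(−6.17) = 6.761×10^-7
Ω = [Ca²⁺][CO3²⁻]/Ksp = (11.4×10^-3)(0.188×10^-3) / 6.761×10^-7 = 3.17

Ω = 3.17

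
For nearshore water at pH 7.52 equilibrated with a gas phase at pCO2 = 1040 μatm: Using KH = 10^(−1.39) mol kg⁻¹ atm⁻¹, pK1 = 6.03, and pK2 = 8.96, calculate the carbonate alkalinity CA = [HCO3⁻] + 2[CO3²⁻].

[CO2*] = KH · pCO2 = 10^(−1.39) × 1040×10^-6 = 4.237×10^-5 mol/kg
α₀ = 1/(1 + K1/[H⁺] + K1K2/[H⁺]²) = 1/(1 + 10^+1.49 + 10^+0.05) = 0.03028
DIC = [CO2*]/α₀ = 4.237×10^-5 / 0.03028 = 1.399 mmol/kg
CA = (α₁ + 2α₂)·DIC = (0.9357 + 2×0.03397) × 1.399 = 1.40 mmol/kg

CA = 1.40 mmol/kg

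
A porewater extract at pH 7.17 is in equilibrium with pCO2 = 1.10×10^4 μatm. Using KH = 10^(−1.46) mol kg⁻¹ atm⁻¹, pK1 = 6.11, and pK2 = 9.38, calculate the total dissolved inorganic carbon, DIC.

[CO2*] = KH · pCO2 = 10^(−1.46) × 1.10×10^4×10^-6 = 3.814×10^-4 mol/kg
α₀ = 1/(1 + K1/[H⁺] + K1K2/[H⁺]²) = 1/(1 + 10^+1.06 + 10^-1.15) = 0.07967
DIC = [CO2*]/α₀ = 3.814×10^-4 / 0.07967 = 4.79 mmol/kg

DIC = 4.79 mmol/kg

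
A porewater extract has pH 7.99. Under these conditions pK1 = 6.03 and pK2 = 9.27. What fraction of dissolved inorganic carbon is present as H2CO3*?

α₀ = 1 / (1 + K1/[H⁺] + K1K2/[H⁺]²) = 1 / (1 + 10^+1.96 + 10^+0.68)
   = 1 / (1 + 91.201 + 4.7863) = 1/96.987 = 0.01031

α₀ = 0.0103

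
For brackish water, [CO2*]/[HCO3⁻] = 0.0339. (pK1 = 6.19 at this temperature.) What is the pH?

From K1 = [H⁺][HCO3⁻]/[CO2*]:  pH = pK1 − log₁₀([CO2*]/[HCO3⁻])
log₁₀(0.0339) = -1.470
pH = 6.19 − (-1.470) = 7.66

pH = 7.66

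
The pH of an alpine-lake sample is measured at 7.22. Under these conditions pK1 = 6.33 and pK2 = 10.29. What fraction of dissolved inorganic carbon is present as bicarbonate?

α₁ = 0.885

α₁ = 1 / (1 + [H⁺]/K1 + K2/[H⁺]) = 1 / (1 + 10^-0.89 + 10^-3.07)
   = 1 / (1 + 0.12882 + 0.00085114) = 1/1.1297 = 0.8852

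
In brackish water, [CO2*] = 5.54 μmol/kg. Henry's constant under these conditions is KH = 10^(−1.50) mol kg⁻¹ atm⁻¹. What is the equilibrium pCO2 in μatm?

pCO2 = 175 μatm

KH = 10^(−1.50) = 3.162×10^-2 mol kg⁻¹ atm⁻¹
pCO2 = [CO2*]/KH = 5.54×10^-6 / 3.162×10^-2 = 1.75×10^-4 atm = 175 μatm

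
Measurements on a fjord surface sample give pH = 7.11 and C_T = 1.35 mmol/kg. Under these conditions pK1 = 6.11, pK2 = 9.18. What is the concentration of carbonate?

α₂ = 1 / (1 + [H⁺]/K2 + [H⁺]²/(K1K2)) = 1 / (1 + 10^+2.07 + 10^+1.07)
   = 1 / (1 + 117.49 + 11.749) = 1/130.24 = 0.007678
[CO3²⁻] = α₂ × DIC = 0.007678 × 1.35 = 0.0104 mmol/kg = 10.4 μmol/kg

[CO3²⁻] = 10.4 μmol/kg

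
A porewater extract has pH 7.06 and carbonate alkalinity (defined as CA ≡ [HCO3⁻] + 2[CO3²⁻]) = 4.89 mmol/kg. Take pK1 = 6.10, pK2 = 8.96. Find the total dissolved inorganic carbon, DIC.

DIC = 5.35 mmol/kg

CA = [HCO3⁻] + 2[CO3²⁻] = (α₁ + 2α₂)·DIC
At pH 7.06: [H⁺]/K1 = 10^-0.96 = 0.10965, K2/[H⁺] = 10^-1.90 = 0.012589
α₁ = 1/(1 + 0.10965 + 0.012589) = 1/1.1222 = 0.8911; α₂ = α₁·K2/[H⁺] = 0.01122
α₁ + 2α₂ = 0.9135
DIC = CA / (α₁ + 2α₂) = 4.89 / 0.9135 = 5.35 mmol/kg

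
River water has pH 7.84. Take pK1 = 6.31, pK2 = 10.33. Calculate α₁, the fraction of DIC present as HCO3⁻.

α₁ = 0.968

α₁ = 1 / (1 + [H⁺]/K1 + K2/[H⁺]) = 1 / (1 + 10^-1.53 + 10^-2.49)
   = 1 / (1 + 0.029512 + 0.0032359) = 1/1.0327 = 0.9683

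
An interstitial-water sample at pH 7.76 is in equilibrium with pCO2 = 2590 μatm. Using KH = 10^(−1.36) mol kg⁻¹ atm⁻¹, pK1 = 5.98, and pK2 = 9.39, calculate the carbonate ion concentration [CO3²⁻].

[CO2*] = KH · pCO2 = 10^(−1.36) × 2590×10^-6 = 1.131×10^-4 mol/kg
α₀ = 1/(1 + K1/[H⁺] + K1K2/[H⁺]²) = 1/(1 + 10^+1.78 + 10^+0.15) = 0.01596
DIC = [CO2*]/α₀ = 1.131×10^-4 / 0.01596 = 7.085 mmol/kg
[CO3²⁻] = α₂·DIC; α₂ = 0.02254, so [CO3²⁻] = 0.02254 × 7.085 = 0.160 mmol/kg

[CO3²⁻] = 0.160 mmol/kg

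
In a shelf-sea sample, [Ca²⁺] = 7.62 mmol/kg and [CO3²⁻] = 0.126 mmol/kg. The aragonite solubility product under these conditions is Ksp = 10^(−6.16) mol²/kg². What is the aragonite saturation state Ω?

Ksp = 10^(−6.16) = 6.918×10^-7
Ω = [Ca²⁺][CO3²⁻]/Ksp = (7.62×10^-3)(0.126×10^-3) / 6.918×10^-7 = 1.39

Ω = 1.39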